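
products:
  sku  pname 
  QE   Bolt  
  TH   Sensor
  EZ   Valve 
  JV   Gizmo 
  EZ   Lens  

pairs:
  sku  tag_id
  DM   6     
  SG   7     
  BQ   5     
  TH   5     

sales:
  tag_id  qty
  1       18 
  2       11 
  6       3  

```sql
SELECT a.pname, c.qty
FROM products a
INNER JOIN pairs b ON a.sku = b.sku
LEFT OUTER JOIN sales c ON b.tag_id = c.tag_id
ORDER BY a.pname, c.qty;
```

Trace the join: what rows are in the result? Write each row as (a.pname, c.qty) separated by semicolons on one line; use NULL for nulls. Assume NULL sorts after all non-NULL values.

Step 1 — a INNER JOIN b on sku → 1 row(s).
Then LEFT JOIN `sales c` on tag_id: each of those 1 rows is kept; rows whose b.tag_id has no match in c get NULL for c's columns.

(Sensor, NULL)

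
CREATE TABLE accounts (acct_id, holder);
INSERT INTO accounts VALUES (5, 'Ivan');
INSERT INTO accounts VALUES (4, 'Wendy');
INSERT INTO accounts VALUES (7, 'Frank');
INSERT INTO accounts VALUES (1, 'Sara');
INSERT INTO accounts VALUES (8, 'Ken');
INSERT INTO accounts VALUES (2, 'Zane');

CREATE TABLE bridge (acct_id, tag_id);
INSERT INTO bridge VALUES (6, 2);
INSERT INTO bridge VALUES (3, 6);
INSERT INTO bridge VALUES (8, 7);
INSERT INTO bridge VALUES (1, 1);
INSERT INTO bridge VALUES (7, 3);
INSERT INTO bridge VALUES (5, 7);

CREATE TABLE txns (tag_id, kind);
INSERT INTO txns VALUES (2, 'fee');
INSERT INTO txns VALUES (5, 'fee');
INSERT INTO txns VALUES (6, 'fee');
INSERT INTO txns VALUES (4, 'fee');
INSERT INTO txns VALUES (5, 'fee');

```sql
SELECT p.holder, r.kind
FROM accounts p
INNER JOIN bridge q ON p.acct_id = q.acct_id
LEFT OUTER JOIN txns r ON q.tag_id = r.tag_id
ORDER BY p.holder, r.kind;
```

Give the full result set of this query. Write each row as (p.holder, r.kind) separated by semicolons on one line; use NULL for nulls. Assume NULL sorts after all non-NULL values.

(Frank, NULL); (Ivan, NULL); (Ken, NULL); (Sara, NULL)

Evaluate left to right. First `accounts p INNER JOIN bridge q` on acct_id: 4 row(s).
Then LEFT JOIN `txns r` on tag_id: each of those 4 rows is kept; rows whose q.tag_id has no match in r get NULL for r's columns.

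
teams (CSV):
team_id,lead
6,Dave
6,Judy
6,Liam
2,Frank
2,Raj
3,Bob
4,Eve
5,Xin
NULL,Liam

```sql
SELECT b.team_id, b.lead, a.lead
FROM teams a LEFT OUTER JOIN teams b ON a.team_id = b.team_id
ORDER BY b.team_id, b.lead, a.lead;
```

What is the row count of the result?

17

LEFT JOIN keeps every row from `teams a`; unmatched rows get NULL for `teams b`'s columns.
Matching on a.team_id = b.team_id. A NULL in a compared column never satisfies the condition.
- team_id=6: 3 matching b row(s), so 3 row(s) emitted.
- team_id=6: 3 matching b row(s), so 3 row(s) emitted.
- team_id=6: 3 matching b row(s), so 3 row(s) emitted.
- team_id=2: 2 matching b row(s), so 2 row(s) emitted.
- team_id=2: 2 matching b row(s), so 2 row(s) emitted.
- team_id=3: 1 matching b row(s), so 1 row(s) emitted.
- team_id=4: 1 matching b row(s), so 1 row(s) emitted.
- team_id=5: 1 matching b row(s), so 1 row(s) emitted.
- team_id=NULL: no b row matches, row kept with b columns NULL.
Total: 16 matched + 1 padded = 17 rows.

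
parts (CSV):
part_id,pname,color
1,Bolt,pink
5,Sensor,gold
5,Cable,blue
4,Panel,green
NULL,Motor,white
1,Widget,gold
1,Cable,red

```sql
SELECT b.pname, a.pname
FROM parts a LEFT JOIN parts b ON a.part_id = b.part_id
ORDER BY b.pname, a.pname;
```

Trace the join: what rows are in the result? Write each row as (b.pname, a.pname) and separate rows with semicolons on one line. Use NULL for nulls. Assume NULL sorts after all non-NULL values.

LEFT JOIN keeps every row from `parts a`; unmatched rows get NULL for `parts b`'s columns.
Matching on a.part_id = b.part_id. A NULL in a compared column never satisfies the condition.
- a row (part_id=1): matches 3 b row(s) → 3 output row(s).
- a row (part_id=5): matches 2 b row(s) → 2 output row(s).
- a row (part_id=5): matches 2 b row(s) → 2 output row(s).
- a row (part_id=4): matches 1 b row(s) → 1 output row(s).
- a row (part_id=NULL): no match → kept, b columns NULL.
- a row (part_id=1): matches 3 b row(s) → 3 output row(s).
- a row (part_id=1): matches 3 b row(s) → 3 output row(s).

(Bolt, Bolt); (Bolt, Cable); (Bolt, Widget); (Cable, Bolt); (Cable, Cable); (Cable, Cable); (Cable, Sensor); (Cable, Widget); (Panel, Panel); (Sensor, Cable); (Sensor, Sensor); (Widget, Bolt); (Widget, Cable); (Widget, Widget); (NULL, Motor)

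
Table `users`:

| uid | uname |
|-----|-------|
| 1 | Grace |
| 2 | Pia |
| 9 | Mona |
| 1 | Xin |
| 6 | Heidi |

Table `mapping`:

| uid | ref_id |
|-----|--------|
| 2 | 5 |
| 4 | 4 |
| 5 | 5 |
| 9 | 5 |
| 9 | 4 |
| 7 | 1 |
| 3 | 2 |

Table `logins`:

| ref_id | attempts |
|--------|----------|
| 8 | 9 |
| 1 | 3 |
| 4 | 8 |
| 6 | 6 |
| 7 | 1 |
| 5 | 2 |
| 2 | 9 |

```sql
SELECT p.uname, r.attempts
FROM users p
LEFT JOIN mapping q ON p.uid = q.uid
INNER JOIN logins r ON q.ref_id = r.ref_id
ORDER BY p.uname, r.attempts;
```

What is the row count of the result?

3

Evaluate left to right. First `users p LEFT JOIN mapping q` on uid: 6 row(s).
Then INNER JOIN `logins r` on ref_id: keep only rows whose q.ref_id appears in r.
Result: 3 row(s).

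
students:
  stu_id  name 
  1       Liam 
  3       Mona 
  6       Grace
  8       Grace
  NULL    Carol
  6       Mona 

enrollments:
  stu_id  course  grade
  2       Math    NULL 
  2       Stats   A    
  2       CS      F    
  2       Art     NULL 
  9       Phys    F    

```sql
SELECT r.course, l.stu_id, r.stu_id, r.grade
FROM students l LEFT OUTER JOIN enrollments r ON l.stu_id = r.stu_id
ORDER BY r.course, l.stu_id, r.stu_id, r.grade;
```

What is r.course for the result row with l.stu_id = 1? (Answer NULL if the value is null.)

NULL

LEFT JOIN keeps every row from `students`; unmatched rows get NULL for `enrollments`'s columns.
Matching on l.stu_id = r.stu_id. A NULL in a compared column never satisfies the condition.
Matched pairs: 0; unmatched l rows kept: 6.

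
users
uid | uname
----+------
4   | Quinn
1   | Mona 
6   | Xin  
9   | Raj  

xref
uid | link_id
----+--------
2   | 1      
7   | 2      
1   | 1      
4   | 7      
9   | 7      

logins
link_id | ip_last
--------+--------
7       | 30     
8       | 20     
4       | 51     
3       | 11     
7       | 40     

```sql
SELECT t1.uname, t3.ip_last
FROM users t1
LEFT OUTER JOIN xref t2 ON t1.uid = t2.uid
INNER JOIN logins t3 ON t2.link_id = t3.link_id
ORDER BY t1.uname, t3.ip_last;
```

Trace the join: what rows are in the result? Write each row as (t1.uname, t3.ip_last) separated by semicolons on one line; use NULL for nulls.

(Quinn, 30); (Quinn, 40); (Raj, 30); (Raj, 40)

Step 1 — t1 LEFT JOIN t2 on uid → 4 row(s).
Then INNER JOIN `logins t3` on link_id: keep only rows whose t2.link_id appears in t3.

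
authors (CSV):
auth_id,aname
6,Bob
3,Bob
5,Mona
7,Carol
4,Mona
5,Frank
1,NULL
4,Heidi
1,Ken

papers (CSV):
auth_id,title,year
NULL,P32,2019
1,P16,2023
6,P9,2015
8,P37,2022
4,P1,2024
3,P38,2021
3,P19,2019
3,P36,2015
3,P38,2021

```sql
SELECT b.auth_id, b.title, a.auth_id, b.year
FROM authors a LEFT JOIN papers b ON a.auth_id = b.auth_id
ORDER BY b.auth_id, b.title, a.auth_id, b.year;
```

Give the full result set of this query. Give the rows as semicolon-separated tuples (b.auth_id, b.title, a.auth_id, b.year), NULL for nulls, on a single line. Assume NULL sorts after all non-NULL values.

LEFT JOIN keeps every row from `authors`; unmatched rows get NULL for `papers`'s columns.
Matching on a.auth_id = b.auth_id. A NULL in a compared column never satisfies the condition.
- a (auth_id=6) pairs with 1 row(s) of b.
- a (auth_id=3) pairs with 4 row(s) of b.
- a (auth_id=5) has no partner → padded with NULL.
- a (auth_id=7) has no partner → padded with NULL.
- a (auth_id=4) pairs with 1 row(s) of b.
- a (auth_id=5) has no partner → padded with NULL.
- a (auth_id=1) pairs with 1 row(s) of b.
- a (auth_id=4) pairs with 1 row(s) of b.
- a (auth_id=1) pairs with 1 row(s) of b.

(1, P16, 1, 2023); (1, P16, 1, 2023); (3, P19, 3, 2019); (3, P36, 3, 2015); (3, P38, 3, 2021); (3, P38, 3, 2021); (4, P1, 4, 2024); (4, P1, 4, 2024); (6, P9, 6, 2015); (NULL, NULL, 5, NULL); (NULL, NULL, 5, NULL); (NULL, NULL, 7, NULL)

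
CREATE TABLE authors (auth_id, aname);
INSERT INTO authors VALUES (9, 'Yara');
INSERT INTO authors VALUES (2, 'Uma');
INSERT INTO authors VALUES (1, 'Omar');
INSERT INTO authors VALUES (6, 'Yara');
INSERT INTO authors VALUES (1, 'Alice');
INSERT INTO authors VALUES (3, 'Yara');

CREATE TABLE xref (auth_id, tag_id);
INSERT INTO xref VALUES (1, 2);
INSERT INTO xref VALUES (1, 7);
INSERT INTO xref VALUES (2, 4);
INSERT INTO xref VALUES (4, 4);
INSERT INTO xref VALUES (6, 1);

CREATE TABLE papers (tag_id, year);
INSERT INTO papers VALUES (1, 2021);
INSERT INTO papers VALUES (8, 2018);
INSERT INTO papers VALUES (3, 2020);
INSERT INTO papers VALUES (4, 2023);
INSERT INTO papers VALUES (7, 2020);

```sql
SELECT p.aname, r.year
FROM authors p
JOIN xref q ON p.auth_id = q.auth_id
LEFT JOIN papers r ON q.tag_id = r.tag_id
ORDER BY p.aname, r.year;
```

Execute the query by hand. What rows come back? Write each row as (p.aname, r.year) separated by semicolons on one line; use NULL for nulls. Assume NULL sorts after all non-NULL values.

(Alice, 2020); (Alice, NULL); (Omar, 2020); (Omar, NULL); (Uma, 2023); (Yara, 2021)

Step 1 — p INNER JOIN q on auth_id → 6 row(s).
Then LEFT JOIN `papers r` on tag_id: each of those 6 rows is kept; rows whose q.tag_id has no match in r get NULL for r's columns.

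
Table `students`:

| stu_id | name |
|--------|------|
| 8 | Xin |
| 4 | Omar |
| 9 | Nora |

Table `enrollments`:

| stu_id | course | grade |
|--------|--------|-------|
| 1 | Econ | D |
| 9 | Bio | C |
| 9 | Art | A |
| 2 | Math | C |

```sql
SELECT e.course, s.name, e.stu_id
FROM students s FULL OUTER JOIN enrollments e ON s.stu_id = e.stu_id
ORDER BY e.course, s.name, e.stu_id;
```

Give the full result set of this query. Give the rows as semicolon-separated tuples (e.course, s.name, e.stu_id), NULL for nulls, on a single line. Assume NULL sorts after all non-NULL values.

(Art, Nora, 9); (Bio, Nora, 9); (Econ, NULL, 1); (Math, NULL, 2); (NULL, Omar, NULL); (NULL, Xin, NULL)

FULL OUTER JOIN keeps every row from both sides; unmatched rows get NULL for the other side's columns.
Matching on s.stu_id = e.stu_id.
Matched pairs: 2; unmatched s rows kept: 2; unmatched e rows kept: 2.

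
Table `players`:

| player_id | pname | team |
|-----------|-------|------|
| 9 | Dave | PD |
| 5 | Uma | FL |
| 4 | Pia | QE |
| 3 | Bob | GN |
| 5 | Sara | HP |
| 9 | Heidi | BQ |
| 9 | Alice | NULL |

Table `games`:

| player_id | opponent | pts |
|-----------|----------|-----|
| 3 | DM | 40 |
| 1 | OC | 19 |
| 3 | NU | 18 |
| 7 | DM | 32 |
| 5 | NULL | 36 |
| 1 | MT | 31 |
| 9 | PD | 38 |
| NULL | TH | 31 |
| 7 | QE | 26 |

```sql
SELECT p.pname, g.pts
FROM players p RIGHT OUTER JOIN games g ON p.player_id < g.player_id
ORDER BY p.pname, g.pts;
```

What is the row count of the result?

19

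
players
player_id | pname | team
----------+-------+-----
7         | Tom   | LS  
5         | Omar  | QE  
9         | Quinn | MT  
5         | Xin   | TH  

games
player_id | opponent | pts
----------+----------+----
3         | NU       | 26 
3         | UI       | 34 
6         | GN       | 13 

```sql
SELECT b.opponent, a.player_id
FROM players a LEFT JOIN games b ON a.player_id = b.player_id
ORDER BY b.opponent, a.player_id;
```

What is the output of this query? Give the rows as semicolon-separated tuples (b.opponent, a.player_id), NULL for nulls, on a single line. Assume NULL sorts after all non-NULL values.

(NULL, 5); (NULL, 5); (NULL, 7); (NULL, 9)

LEFT JOIN keeps every row from `players`; unmatched rows get NULL for `games`'s columns.
Matching on a.player_id = b.player_id.
Matched pairs: 0; unmatched a rows kept: 4.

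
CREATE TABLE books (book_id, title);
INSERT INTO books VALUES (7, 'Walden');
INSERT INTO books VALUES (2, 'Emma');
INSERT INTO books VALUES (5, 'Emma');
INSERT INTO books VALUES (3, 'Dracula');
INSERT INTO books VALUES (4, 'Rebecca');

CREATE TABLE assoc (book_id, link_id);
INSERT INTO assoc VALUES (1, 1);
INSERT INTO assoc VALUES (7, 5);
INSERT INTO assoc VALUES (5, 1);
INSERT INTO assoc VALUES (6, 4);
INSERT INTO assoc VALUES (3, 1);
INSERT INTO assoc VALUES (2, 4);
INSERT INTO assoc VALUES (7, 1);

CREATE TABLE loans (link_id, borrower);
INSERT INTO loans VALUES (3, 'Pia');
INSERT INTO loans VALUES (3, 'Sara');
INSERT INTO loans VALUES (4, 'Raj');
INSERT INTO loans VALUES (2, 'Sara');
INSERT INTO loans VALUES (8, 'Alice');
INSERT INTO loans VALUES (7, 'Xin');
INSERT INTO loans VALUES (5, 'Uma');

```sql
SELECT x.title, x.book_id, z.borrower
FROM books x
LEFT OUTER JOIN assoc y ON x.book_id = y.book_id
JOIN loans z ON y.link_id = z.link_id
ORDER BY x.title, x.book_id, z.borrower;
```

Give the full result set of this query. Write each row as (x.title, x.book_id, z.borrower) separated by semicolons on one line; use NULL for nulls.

(Emma, 2, Raj); (Walden, 7, Uma)

Evaluate left to right. First `books x LEFT JOIN assoc y` on book_id: 6 row(s).
Then INNER JOIN `loans z` on link_id: keep only rows whose y.link_id appears in z.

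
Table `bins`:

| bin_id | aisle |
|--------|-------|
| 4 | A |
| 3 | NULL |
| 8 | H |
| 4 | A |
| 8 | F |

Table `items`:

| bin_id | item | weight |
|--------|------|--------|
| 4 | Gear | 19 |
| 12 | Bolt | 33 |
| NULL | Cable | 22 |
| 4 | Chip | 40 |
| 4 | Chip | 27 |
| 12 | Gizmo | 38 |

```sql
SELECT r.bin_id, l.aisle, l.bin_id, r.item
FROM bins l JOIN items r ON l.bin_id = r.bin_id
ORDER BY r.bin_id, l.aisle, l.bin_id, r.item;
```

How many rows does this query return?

6

INNER JOIN keeps only pairs where the ON condition holds.
Matching on l.bin_id = r.bin_id. A NULL in a compared column never satisfies the condition.
- l row (bin_id=4): matches 3 r row(s) → 3 output row(s).
- l row (bin_id=3): no match → dropped.
- l row (bin_id=8): no match → dropped.
- l row (bin_id=4): matches 3 r row(s) → 3 output row(s).
- l row (bin_id=8): no match → dropped.
Total: 6 rows.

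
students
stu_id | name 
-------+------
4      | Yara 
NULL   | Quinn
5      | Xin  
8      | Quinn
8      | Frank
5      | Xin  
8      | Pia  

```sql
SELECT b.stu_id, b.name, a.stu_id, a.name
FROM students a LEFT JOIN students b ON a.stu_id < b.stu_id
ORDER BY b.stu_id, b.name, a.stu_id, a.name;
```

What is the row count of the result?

15

LEFT JOIN keeps every row from `students a`; unmatched rows get NULL for `students b`'s columns.
Matching on a.stu_id < b.stu_id. A NULL in a compared column never satisfies the condition.
Matched pairs: 11; unmatched a rows kept: 4.
Total: 11 matched + 4 padded = 15 rows.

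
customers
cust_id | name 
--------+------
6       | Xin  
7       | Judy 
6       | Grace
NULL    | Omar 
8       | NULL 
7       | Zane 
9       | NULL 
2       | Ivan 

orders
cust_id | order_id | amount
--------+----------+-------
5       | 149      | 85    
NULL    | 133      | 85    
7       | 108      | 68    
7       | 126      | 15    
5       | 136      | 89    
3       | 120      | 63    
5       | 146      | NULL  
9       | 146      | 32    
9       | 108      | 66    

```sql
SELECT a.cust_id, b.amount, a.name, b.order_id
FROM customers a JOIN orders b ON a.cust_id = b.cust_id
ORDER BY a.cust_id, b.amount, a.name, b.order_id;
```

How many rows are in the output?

6

INNER JOIN keeps only pairs where the ON condition holds.
Matching on a.cust_id = b.cust_id. A NULL in a compared column never satisfies the condition.
Matched pairs: 6.
Total: 6 rows.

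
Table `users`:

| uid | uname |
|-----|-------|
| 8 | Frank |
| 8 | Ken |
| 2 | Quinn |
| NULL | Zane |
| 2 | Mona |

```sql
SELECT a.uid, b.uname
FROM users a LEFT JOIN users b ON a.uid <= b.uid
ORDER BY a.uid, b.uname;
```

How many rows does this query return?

LEFT JOIN keeps every row from `users a`; unmatched rows get NULL for `users b`'s columns.
Matching on a.uid <= b.uid. A NULL in a compared column never satisfies the condition.
- a[0] uid=8 → 2 match(es) in b → 2 row(s).
- a[1] uid=8 → 2 match(es) in b → 2 row(s).
- a[2] uid=2 → 4 match(es) in b → 4 row(s).
- a[3] uid=NULL → no match; kept with NULLs on the b side.
- a[4] uid=2 → 4 match(es) in b → 4 row(s).
Total: 12 matched + 1 padded = 13 rows.

13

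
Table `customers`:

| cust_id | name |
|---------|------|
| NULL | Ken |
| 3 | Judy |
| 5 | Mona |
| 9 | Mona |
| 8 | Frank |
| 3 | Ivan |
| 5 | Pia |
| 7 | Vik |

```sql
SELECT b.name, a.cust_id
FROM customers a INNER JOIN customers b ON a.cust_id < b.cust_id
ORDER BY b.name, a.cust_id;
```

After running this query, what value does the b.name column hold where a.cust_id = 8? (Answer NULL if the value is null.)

INNER JOIN keeps only pairs where the ON condition holds.
Matching on a.cust_id < b.cust_id. A NULL in a compared column never satisfies the condition.
- a row (cust_id=NULL): no match → dropped.
- a row (cust_id=3): matches 5 b row(s) → 5 output row(s).
- a row (cust_id=5): matches 3 b row(s) → 3 output row(s).
- a row (cust_id=9): no match → dropped.
- a row (cust_id=8): matches 1 b row(s) → 1 output row(s).
- a row (cust_id=3): matches 5 b row(s) → 5 output row(s).
- a row (cust_id=5): matches 3 b row(s) → 3 output row(s).
- a row (cust_id=7): matches 2 b row(s) → 2 output row(s).

Mona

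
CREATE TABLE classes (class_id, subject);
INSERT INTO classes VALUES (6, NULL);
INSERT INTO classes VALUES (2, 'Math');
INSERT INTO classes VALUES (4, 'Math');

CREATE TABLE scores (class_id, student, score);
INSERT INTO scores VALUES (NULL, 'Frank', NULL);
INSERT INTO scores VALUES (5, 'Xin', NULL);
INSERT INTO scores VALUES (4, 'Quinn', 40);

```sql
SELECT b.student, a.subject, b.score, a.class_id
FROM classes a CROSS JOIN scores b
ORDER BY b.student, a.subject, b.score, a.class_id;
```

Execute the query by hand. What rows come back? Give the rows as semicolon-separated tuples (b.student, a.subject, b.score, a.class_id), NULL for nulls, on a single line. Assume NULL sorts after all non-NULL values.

(Frank, Math, NULL, 2); (Frank, Math, NULL, 4); (Frank, NULL, NULL, 6); (Quinn, Math, 40, 2); (Quinn, Math, 40, 4); (Quinn, NULL, 40, 6); (Xin, Math, NULL, 2); (Xin, Math, NULL, 4); (Xin, NULL, NULL, 6)

CROSS JOIN pairs every row of `classes` with every row of `scores`: 3 × 3 = 9 rows.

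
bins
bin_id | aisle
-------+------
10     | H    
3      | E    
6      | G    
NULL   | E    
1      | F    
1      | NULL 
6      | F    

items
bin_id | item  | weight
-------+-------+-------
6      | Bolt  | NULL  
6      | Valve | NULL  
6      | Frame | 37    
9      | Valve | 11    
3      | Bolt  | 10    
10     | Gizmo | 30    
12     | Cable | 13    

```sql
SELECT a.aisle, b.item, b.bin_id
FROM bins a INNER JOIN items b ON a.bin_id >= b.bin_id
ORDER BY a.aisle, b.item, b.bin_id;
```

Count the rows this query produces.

15

INNER JOIN keeps only pairs where the ON condition holds.
Matching on a.bin_id >= b.bin_id. A NULL in a compared column never satisfies the condition.
- bin_id=10: 6 matching b row(s), so 6 row(s) emitted.
- bin_id=3: 1 matching b row(s), so 1 row(s) emitted.
- bin_id=6: 4 matching b row(s), so 4 row(s) emitted.
- bin_id=NULL: no matching b row, dropped.
- bin_id=1: no matching b row, dropped.
- bin_id=1: no matching b row, dropped.
- bin_id=6: 4 matching b row(s), so 4 row(s) emitted.
Total: 15 rows.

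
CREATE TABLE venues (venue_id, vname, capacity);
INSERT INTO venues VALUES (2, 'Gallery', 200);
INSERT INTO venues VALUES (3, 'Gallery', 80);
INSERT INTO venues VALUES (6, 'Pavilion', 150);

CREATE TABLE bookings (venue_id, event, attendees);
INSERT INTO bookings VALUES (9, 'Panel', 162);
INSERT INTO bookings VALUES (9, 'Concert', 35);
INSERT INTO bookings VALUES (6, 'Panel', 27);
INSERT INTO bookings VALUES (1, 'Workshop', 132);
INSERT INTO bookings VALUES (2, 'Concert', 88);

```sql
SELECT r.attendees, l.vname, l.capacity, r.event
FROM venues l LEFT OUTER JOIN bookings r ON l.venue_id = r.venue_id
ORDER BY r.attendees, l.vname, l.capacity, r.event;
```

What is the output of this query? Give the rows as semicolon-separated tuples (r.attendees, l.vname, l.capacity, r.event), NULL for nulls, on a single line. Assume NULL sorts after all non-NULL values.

(27, Pavilion, 150, Panel); (88, Gallery, 200, Concert); (NULL, Gallery, 80, NULL)

LEFT JOIN keeps every row from `venues`; unmatched rows get NULL for `bookings`'s columns.
Matching on l.venue_id = r.venue_id.
- l row (venue_id=2): matches 1 r row(s) → 1 output row(s).
- l row (venue_id=3): no match → kept, r columns NULL.
- l row (venue_id=6): matches 1 r row(s) → 1 output row(s).
After projecting and ordering:
r.attendees | l.vname | l.capacity | r.event
27 | Pavilion | 150 | Panel
88 | Gallery | 200 | Concert
NULL | Gallery | 80 | NULL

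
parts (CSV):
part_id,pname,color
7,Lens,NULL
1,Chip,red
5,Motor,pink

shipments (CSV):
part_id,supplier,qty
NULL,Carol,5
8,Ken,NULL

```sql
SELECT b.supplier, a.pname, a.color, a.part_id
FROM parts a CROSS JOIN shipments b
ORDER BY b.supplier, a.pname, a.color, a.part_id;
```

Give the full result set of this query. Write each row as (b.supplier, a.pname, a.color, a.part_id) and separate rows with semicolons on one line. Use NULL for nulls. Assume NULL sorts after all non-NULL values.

CROSS JOIN pairs every row of `parts` with every row of `shipments`: 3 × 2 = 6 rows.
After projecting and ordering:
b.supplier | a.pname | a.color | a.part_id
Carol | Chip | red | 1
Carol | Lens | NULL | 7
Carol | Motor | pink | 5
Ken | Chip | red | 1
Ken | Lens | NULL | 7
Ken | Motor | pink | 5

(Carol, Chip, red, 1); (Carol, Lens, NULL, 7); (Carol, Motor, pink, 5); (Ken, Chip, red, 1); (Ken, Lens, NULL, 7); (Ken, Motor, pink, 5)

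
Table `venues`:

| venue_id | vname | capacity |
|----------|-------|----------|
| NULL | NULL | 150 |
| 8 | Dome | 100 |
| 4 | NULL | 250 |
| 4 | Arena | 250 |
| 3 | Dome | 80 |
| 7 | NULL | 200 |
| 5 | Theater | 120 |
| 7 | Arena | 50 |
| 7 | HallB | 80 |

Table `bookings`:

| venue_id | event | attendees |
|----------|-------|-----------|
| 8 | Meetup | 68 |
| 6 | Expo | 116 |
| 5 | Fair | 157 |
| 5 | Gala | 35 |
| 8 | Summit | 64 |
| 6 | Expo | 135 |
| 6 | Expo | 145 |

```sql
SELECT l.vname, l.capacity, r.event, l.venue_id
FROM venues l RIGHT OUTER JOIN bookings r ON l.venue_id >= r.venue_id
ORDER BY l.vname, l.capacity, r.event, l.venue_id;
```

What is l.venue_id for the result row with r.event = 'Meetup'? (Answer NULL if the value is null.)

RIGHT JOIN keeps every row from `bookings`; unmatched rows get NULL for `venues`'s columns.
Matching on l.venue_id >= r.venue_id. A NULL in a compared column never satisfies the condition.
- l[0] venue_id=NULL → no match.
- l[1] venue_id=8 → 7 match(es) in r → 7 row(s).
- l[2] venue_id=4 → no match.
- l[3] venue_id=4 → no match.
- l[4] venue_id=3 → no match.
- l[5] venue_id=7 → 5 match(es) in r → 5 row(s).
- l[6] venue_id=5 → 2 match(es) in r → 2 row(s).
- l[7] venue_id=7 → 5 match(es) in r → 5 row(s).
- l[8] venue_id=7 → 5 match(es) in r → 5 row(s).
- every r row matched at least one l row.

8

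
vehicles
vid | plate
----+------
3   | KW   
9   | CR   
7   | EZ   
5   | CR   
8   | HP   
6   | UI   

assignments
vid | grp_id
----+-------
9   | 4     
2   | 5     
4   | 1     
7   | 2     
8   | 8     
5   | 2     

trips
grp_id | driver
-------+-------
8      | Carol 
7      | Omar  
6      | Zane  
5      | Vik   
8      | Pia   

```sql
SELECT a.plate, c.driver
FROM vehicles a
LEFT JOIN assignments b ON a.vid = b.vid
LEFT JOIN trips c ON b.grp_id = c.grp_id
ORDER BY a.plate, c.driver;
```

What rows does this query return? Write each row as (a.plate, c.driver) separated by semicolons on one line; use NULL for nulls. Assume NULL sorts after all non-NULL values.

(CR, NULL); (CR, NULL); (EZ, NULL); (HP, Carol); (HP, Pia); (KW, NULL); (UI, NULL)

Step 1 — a LEFT JOIN b on vid → 6 row(s).
Then LEFT JOIN `trips c` on grp_id: each of those 6 rows is kept; rows whose b.grp_id has no match in c get NULL for c's columns.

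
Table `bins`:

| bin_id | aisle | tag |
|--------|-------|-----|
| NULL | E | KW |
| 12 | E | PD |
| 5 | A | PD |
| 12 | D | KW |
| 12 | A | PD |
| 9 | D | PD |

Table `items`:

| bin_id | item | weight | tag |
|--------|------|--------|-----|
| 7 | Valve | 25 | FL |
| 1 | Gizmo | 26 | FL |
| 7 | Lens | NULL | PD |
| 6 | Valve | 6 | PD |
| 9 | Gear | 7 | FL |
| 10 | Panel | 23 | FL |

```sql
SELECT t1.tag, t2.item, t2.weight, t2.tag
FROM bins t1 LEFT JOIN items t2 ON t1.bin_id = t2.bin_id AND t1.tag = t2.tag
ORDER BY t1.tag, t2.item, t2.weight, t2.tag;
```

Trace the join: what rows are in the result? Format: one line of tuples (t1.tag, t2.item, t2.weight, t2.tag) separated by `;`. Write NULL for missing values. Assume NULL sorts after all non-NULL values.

(KW, NULL, NULL, NULL); (KW, NULL, NULL, NULL); (PD, NULL, NULL, NULL); (PD, NULL, NULL, NULL); (PD, NULL, NULL, NULL); (PD, NULL, NULL, NULL)

LEFT JOIN keeps every row from `bins`; unmatched rows get NULL for `items`'s columns.
Matching on t1.bin_id = t2.bin_id AND t1.tag = t2.tag. A NULL in a compared column never satisfies the condition.
Matched pairs: 0; unmatched t1 rows kept: 6.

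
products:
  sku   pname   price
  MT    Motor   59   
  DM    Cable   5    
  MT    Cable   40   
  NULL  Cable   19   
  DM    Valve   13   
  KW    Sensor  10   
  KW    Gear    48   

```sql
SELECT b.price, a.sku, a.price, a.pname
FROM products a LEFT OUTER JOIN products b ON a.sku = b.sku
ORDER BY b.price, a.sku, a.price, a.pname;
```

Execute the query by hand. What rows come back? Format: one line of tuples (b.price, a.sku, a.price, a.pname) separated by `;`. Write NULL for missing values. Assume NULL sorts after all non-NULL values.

(5, DM, 5, Cable); (5, DM, 13, Valve); (10, KW, 10, Sensor); (10, KW, 48, Gear); (13, DM, 5, Cable); (13, DM, 13, Valve); (40, MT, 40, Cable); (40, MT, 59, Motor); (48, KW, 10, Sensor); (48, KW, 48, Gear); (59, MT, 40, Cable); (59, MT, 59, Motor); (NULL, NULL, 19, Cable)

LEFT JOIN keeps every row from `products a`; unmatched rows get NULL for `products b`'s columns.
Matching on a.sku = b.sku. A NULL in a compared column never satisfies the condition.
Matched pairs: 12; unmatched a rows kept: 1.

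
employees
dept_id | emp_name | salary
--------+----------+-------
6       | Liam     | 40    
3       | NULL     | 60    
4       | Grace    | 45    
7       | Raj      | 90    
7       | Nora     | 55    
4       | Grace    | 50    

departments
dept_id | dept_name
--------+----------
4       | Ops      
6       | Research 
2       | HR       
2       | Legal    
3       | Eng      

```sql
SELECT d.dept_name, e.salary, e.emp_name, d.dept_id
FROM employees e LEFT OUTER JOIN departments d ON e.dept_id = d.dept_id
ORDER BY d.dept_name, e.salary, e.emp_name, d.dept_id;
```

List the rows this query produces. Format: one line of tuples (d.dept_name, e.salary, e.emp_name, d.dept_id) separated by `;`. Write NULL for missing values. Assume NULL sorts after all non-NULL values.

LEFT JOIN keeps every row from `employees`; unmatched rows get NULL for `departments`'s columns.
Matching on e.dept_id = d.dept_id.
Matched pairs: 4; unmatched e rows kept: 2.

(Eng, 60, NULL, 3); (Ops, 45, Grace, 4); (Ops, 50, Grace, 4); (Research, 40, Liam, 6); (NULL, 55, Nora, NULL); (NULL, 90, Raj, NULL)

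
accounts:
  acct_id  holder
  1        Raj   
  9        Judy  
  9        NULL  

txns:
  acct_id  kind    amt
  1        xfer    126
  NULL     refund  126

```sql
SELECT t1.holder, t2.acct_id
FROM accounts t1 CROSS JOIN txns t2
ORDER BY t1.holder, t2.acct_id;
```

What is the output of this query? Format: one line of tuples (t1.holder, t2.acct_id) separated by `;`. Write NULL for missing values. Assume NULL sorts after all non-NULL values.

(Judy, 1); (Judy, NULL); (Raj, 1); (Raj, NULL); (NULL, 1); (NULL, NULL)

CROSS JOIN pairs every row of `accounts` with every row of `txns`: 3 × 2 = 6 rows.
After projecting and ordering:
t1.holder | t2.acct_id
Judy | 1
Judy | NULL
Raj | 1
Raj | NULL
NULL | 1
NULL | NULL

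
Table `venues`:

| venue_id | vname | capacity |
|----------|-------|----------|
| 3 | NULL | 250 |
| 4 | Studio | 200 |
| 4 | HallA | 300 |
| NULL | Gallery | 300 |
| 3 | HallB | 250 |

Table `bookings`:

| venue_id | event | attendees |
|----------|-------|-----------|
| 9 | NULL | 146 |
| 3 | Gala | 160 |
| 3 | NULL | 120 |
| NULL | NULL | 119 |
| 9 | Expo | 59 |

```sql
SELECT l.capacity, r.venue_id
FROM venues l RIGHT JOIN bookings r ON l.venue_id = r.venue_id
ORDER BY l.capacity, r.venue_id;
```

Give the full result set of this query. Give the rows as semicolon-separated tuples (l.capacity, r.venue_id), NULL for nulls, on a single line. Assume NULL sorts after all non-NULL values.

RIGHT JOIN keeps every row from `bookings`; unmatched rows get NULL for `venues`'s columns.
Matching on l.venue_id = r.venue_id. A NULL in a compared column never satisfies the condition.
- l[0] venue_id=3 → 2 match(es) in r → 2 row(s).
- l[1] venue_id=4 → no match.
- l[2] venue_id=4 → no match.
- l[3] venue_id=NULL → no match.
- l[4] venue_id=3 → 2 match(es) in r → 2 row(s).
- 3 row(s) from r found no l partner → padded with NULL.
After projecting and ordering:
l.capacity | r.venue_id
250 | 3
250 | 3
250 | 3
250 | 3
NULL | 9
NULL | 9
NULL | NULL

(250, 3); (250, 3); (250, 3); (250, 3); (NULL, 9); (NULL, 9); (NULL, NULL)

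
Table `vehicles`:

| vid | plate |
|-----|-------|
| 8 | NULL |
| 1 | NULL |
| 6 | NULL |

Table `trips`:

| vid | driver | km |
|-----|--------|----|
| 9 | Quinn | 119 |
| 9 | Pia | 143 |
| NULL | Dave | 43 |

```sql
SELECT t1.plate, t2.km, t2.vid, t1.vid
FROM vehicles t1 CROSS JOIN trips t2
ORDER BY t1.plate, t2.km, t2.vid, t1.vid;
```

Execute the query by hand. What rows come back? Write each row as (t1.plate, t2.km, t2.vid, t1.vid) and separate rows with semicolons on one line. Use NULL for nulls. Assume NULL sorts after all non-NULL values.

(NULL, 43, NULL, 1); (NULL, 43, NULL, 6); (NULL, 43, NULL, 8); (NULL, 119, 9, 1); (NULL, 119, 9, 6); (NULL, 119, 9, 8); (NULL, 143, 9, 1); (NULL, 143, 9, 6); (NULL, 143, 9, 8)

CROSS JOIN pairs every row of `vehicles` with every row of `trips`: 3 × 3 = 9 rows.
After projecting and ordering:
t1.plate | t2.km | t2.vid | t1.vid
NULL | 43 | NULL | 1
NULL | 43 | NULL | 6
NULL | 43 | NULL | 8
NULL | 119 | 9 | 1
NULL | 119 | 9 | 6
NULL | 119 | 9 | 8
NULL | 143 | 9 | 1
NULL | 143 | 9 | 6
NULL | 143 | 9 | 8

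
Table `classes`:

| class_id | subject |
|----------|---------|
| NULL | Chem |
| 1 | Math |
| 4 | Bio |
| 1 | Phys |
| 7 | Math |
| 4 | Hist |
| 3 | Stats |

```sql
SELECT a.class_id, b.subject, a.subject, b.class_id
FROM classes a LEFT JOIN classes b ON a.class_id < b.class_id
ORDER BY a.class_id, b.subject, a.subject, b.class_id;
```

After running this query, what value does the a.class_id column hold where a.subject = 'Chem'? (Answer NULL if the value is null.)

LEFT JOIN keeps every row from `classes a`; unmatched rows get NULL for `classes b`'s columns.
Matching on a.class_id < b.class_id. A NULL in a compared column never satisfies the condition.
- a (class_id=NULL) has no partner → padded with NULL.
- a (class_id=1) pairs with 4 row(s) of b.
- a (class_id=4) pairs with 1 row(s) of b.
- a (class_id=1) pairs with 4 row(s) of b.
- a (class_id=7) has no partner → padded with NULL.
- a (class_id=4) pairs with 1 row(s) of b.
- a (class_id=3) pairs with 3 row(s) of b.

NULL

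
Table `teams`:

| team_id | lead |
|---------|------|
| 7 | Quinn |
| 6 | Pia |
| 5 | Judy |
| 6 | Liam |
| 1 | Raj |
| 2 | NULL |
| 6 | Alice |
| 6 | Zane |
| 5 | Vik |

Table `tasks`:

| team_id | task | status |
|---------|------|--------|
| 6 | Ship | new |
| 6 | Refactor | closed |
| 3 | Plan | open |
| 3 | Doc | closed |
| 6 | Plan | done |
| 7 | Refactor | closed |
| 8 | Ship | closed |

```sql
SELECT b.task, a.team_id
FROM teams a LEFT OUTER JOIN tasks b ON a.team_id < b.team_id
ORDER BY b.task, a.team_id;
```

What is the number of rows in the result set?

33

LEFT JOIN keeps every row from `teams`; unmatched rows get NULL for `tasks`'s columns.
Matching on a.team_id < b.team_id.
- team_id=7: 1 matching b row(s), so 1 row(s) emitted.
- team_id=6: 2 matching b row(s), so 2 row(s) emitted.
- team_id=5: 5 matching b row(s), so 5 row(s) emitted.
- team_id=6: 2 matching b row(s), so 2 row(s) emitted.
- team_id=1: 7 matching b row(s), so 7 row(s) emitted.
- team_id=2: 7 matching b row(s), so 7 row(s) emitted.
- team_id=6: 2 matching b row(s), so 2 row(s) emitted.
- team_id=6: 2 matching b row(s), so 2 row(s) emitted.
- team_id=5: 5 matching b row(s), so 5 row(s) emitted.
Total: 33 rows.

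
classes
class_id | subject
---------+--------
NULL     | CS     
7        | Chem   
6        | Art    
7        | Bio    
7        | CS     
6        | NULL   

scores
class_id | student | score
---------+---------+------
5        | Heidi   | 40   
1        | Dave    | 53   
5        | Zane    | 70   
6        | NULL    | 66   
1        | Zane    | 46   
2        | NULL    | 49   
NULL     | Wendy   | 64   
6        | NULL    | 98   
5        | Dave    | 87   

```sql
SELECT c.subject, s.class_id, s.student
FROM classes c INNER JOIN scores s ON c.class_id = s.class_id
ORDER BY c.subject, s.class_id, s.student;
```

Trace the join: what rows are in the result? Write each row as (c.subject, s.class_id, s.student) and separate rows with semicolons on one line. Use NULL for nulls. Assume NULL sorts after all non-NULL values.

(Art, 6, NULL); (Art, 6, NULL); (NULL, 6, NULL); (NULL, 6, NULL)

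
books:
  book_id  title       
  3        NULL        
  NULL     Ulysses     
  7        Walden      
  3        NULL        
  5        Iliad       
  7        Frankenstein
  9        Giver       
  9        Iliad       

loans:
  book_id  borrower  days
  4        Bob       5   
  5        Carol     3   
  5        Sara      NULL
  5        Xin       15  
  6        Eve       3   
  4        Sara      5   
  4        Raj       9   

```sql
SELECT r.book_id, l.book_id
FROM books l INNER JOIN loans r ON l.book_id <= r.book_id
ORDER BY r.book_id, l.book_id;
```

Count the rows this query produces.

18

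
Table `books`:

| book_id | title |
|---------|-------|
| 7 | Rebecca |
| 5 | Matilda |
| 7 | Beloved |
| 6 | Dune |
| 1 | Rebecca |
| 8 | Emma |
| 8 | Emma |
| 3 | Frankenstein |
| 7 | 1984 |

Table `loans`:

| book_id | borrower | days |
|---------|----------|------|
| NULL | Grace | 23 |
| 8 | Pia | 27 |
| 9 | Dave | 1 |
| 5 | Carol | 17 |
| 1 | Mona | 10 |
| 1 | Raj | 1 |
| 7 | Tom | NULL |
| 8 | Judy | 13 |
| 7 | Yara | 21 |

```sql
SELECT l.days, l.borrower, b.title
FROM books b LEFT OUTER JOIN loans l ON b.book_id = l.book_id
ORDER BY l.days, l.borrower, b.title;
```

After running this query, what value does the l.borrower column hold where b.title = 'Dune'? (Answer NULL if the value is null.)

NULL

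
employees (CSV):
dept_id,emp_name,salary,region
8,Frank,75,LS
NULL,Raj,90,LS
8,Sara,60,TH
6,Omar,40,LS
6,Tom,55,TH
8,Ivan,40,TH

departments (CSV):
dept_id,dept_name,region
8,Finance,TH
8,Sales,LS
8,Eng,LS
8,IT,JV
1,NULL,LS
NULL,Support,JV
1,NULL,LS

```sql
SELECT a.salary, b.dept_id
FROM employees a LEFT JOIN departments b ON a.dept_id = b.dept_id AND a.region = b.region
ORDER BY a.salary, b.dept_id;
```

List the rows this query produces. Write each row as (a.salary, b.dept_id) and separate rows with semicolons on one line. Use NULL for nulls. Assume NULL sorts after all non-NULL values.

(40, 8); (40, NULL); (55, NULL); (60, 8); (75, 8); (75, 8); (90, NULL)

LEFT JOIN keeps every row from `employees`; unmatched rows get NULL for `departments`'s columns.
Matching on a.dept_id = b.dept_id AND a.region = b.region. A NULL in a compared column never satisfies the condition.
- a row (dept_id=8, region=LS): matches 2 b row(s) → 2 output row(s).
- a row (dept_id=NULL, region=LS): no match → kept, b columns NULL.
- a row (dept_id=8, region=TH): matches 1 b row(s) → 1 output row(s).
- a row (dept_id=6, region=LS): no match → kept, b columns NULL.
- a row (dept_id=6, region=TH): no match → kept, b columns NULL.
- a row (dept_id=8, region=TH): matches 1 b row(s) → 1 output row(s).
After projecting and ordering:
a.salary | b.dept_id
40 | 8
40 | NULL
55 | NULL
60 | 8
75 | 8
75 | 8
90 | NULL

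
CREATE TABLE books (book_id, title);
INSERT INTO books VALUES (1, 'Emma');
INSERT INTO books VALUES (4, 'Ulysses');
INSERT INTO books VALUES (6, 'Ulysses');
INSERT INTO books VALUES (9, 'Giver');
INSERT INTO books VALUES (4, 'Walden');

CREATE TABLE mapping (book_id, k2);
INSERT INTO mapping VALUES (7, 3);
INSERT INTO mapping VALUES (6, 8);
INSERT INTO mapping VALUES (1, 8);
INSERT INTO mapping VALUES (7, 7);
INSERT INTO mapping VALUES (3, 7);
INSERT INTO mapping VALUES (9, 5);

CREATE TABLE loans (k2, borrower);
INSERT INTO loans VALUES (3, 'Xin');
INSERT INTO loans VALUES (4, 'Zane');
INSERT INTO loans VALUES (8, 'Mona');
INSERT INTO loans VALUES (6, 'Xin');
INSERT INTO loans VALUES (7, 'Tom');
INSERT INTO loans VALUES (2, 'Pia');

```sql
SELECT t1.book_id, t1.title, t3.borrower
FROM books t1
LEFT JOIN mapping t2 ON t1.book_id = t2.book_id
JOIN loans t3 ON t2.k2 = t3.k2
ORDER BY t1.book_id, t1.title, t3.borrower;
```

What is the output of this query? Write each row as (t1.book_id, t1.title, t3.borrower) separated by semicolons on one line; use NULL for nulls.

(1, Emma, Mona); (6, Ulysses, Mona)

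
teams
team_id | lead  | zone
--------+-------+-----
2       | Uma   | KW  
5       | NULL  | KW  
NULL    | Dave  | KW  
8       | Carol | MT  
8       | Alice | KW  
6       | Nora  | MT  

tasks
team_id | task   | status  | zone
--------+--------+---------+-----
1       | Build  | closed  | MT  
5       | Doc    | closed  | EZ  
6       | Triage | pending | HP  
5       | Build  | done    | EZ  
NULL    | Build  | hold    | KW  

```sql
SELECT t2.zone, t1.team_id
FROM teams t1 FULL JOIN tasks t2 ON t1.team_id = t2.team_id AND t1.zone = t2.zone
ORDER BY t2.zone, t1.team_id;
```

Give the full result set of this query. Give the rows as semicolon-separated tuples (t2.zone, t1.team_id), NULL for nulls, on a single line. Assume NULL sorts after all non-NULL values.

(EZ, NULL); (EZ, NULL); (HP, NULL); (KW, NULL); (MT, NULL); (NULL, 2); (NULL, 5); (NULL, 6); (NULL, 8); (NULL, 8); (NULL, NULL)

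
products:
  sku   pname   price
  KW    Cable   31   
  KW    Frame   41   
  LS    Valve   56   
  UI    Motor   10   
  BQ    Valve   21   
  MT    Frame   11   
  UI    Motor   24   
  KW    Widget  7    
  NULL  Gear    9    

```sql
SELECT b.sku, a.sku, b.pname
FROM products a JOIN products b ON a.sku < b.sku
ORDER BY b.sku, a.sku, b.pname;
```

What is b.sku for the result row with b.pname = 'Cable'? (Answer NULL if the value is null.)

KW

INNER JOIN keeps only pairs where the ON condition holds.
Matching on a.sku < b.sku. A NULL in a compared column never satisfies the condition.
- a row (sku=KW): matches 4 b row(s) → 4 output row(s).
- a row (sku=KW): matches 4 b row(s) → 4 output row(s).
- a row (sku=LS): matches 3 b row(s) → 3 output row(s).
- a row (sku=UI): no match → dropped.
- a row (sku=BQ): matches 7 b row(s) → 7 output row(s).
- a row (sku=MT): matches 2 b row(s) → 2 output row(s).
- a row (sku=UI): no match → dropped.
- a row (sku=KW): matches 4 b row(s) → 4 output row(s).
- a row (sku=NULL): no match → dropped.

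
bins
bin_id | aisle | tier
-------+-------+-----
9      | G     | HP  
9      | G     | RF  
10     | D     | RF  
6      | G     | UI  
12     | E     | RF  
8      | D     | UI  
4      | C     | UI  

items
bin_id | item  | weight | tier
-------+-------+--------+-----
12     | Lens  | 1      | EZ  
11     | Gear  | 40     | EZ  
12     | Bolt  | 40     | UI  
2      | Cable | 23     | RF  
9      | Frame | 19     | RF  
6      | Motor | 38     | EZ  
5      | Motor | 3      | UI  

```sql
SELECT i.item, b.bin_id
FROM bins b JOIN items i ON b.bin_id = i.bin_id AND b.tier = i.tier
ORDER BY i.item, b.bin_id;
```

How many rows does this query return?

1

INNER JOIN keeps only pairs where the ON condition holds.
Matching on b.bin_id = i.bin_id AND b.tier = i.tier.
- bin_id=9, tier=HP: no matching i row, dropped.
- bin_id=9, tier=RF: 1 matching i row(s), so 1 row(s) emitted.
- bin_id=10, tier=RF: no matching i row, dropped.
- bin_id=6, tier=UI: no matching i row, dropped.
- bin_id=12, tier=RF: no matching i row, dropped.
- bin_id=8, tier=UI: no matching i row, dropped.
- bin_id=4, tier=UI: no matching i row, dropped.
Total: 1 rows.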